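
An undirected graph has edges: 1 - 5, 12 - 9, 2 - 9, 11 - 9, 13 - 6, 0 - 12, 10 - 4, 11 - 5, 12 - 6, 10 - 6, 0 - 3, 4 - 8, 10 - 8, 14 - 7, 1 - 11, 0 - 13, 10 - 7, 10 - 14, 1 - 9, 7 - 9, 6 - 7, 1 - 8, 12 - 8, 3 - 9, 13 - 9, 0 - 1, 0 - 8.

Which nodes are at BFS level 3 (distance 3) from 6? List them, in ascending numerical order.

Level 0: 6
Level 1: 7, 10, 12, 13
Level 2: 0, 4, 8, 9, 14
Level 3: 1, 2, 3, 11
Level 4: 5

1, 2, 3, 11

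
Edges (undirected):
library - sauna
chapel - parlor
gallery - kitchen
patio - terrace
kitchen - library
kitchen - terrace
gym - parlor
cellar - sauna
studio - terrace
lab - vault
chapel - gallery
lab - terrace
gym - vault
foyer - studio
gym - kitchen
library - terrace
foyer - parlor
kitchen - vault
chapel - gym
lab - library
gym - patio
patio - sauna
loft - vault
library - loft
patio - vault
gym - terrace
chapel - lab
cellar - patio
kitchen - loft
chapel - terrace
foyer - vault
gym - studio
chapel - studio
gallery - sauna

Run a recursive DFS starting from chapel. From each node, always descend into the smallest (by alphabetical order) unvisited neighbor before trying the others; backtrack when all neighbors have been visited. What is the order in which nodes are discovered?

chapel, gallery, kitchen, gym, parlor, foyer, studio, terrace, lab, library, loft, vault, patio, cellar, sauna

Visit chapel
chapel → gallery
gallery → kitchen
kitchen → gym
gym → parlor
parlor → foyer
foyer → studio
studio → terrace
terrace → lab
lab → library
library → loft
loft → vault
vault → patio
patio → cellar
cellar → sauna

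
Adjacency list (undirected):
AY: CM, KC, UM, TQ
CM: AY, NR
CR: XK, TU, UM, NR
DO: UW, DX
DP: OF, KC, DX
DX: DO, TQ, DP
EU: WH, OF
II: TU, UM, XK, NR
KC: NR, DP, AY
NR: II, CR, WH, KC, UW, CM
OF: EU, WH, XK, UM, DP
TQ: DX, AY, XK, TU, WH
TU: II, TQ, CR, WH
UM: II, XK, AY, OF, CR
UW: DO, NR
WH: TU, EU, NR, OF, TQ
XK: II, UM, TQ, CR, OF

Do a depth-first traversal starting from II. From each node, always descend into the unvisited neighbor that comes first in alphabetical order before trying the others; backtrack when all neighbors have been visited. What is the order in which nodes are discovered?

Visit II
II → NR
NR → CM
CM → AY
AY → KC
KC → DP
DP → DX
DX → DO
DO → UW
DX → TQ
TQ → TU
TU → CR
CR → UM
UM → OF
OF → EU
EU → WH
OF → XK

II -> NR -> CM -> AY -> KC -> DP -> DX -> DO -> UW -> TQ -> TU -> CR -> UM -> OF -> EU -> WH -> XK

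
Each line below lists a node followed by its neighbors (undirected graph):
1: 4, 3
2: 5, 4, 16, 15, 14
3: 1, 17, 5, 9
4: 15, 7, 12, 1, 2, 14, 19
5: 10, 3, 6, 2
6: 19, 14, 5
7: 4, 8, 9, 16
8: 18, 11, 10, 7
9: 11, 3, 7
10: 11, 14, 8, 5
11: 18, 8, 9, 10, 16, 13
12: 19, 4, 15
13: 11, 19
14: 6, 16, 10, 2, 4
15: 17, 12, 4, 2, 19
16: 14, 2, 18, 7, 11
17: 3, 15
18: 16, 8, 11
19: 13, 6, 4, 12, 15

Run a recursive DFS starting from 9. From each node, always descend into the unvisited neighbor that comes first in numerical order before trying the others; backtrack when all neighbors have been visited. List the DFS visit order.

9 → 3 → 1 → 4 → 2 → 5 → 6 → 14 → 10 → 8 → 7 → 16 → 11 → 13 → 19 → 12 → 15 → 17 → 18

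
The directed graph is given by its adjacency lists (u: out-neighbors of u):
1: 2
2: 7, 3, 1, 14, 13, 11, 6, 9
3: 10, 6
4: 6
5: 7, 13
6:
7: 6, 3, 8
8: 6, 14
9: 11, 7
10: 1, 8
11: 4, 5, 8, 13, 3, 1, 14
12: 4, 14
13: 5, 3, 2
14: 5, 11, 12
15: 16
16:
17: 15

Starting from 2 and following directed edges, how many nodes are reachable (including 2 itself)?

14

BFS from 2 visits: 2, 14, 13, 11, 9, 7, 6, 3, 1, 12, 5, 8, 4, 10
Reachable nodes: 14 of 17 total.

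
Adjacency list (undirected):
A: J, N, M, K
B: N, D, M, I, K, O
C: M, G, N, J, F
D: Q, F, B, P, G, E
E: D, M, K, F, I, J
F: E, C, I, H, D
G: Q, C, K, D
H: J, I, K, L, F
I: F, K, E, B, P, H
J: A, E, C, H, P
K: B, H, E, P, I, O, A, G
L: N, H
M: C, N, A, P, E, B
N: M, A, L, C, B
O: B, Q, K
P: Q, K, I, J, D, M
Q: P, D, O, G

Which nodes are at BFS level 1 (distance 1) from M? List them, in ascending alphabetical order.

A, B, C, E, N, P

Level 0: M
Level 1: A, B, C, E, N, P
Level 2: D, F, G, I, J, K, L, O, Q
Level 3: H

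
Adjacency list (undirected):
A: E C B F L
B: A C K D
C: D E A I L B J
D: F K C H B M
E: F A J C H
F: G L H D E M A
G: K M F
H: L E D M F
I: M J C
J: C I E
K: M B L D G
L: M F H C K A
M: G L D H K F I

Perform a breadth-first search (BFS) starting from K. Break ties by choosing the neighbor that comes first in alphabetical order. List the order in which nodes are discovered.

Visit K; enqueue B, D, G, L, M → queue [B, D, G, L, M]
Visit B; enqueue A, C → queue [D, G, L, M, A, C]
Visit D; enqueue F, H → queue [G, L, M, A, C, F, H]
Visit G → queue [L, M, A, C, F, H]
Visit L → queue [M, A, C, F, H]
Visit M; enqueue I → queue [A, C, F, H, I]
Visit A; enqueue E → queue [C, F, H, I, E]
Visit C; enqueue J → queue [F, H, I, E, J]
Visit F → queue [H, I, E, J]
Visit H → queue [I, E, J]
Visit I → queue [E, J]
Visit E → queue [J]
Visit J → queue []

K B D G L M A C F H I E J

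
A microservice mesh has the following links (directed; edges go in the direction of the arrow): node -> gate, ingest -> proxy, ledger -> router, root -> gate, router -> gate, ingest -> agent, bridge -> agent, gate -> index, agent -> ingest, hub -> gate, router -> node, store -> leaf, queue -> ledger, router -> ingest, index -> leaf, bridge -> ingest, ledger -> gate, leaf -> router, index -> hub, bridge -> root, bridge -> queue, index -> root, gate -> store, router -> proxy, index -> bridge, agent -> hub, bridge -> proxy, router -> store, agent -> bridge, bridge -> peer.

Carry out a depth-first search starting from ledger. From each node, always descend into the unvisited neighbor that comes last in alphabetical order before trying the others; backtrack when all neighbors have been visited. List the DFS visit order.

ledger router store leaf proxy node gate index root hub bridge queue peer ingest agent

Visit ledger
ledger → router
router → store
store → leaf
router → proxy
router → node
node → gate
gate → index
index → root
index → hub
index → bridge
bridge → queue
bridge → peer
bridge → ingest
ingest → agent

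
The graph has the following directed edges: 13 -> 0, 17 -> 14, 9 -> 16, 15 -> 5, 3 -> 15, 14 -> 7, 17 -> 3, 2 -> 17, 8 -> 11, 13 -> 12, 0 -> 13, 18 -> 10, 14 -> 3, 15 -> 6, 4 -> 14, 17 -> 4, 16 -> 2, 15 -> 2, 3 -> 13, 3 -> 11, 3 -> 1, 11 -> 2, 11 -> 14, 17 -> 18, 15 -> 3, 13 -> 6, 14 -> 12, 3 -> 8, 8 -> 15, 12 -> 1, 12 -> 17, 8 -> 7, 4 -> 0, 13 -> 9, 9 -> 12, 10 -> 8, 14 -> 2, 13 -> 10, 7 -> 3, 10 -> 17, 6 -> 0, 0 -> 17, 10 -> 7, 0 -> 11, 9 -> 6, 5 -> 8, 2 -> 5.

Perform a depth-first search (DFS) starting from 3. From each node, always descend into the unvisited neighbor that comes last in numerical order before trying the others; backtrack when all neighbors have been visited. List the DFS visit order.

3, 15, 6, 0, 17, 18, 10, 8, 11, 14, 12, 1, 7, 2, 5, 4, 13, 9, 16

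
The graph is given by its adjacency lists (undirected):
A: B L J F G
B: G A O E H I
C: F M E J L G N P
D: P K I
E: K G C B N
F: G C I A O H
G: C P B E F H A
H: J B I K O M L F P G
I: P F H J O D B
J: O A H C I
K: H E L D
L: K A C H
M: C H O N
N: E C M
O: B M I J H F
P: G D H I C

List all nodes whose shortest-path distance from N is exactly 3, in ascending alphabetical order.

A, D, I

Level 0: N
Level 1: C, E, M
Level 2: B, F, G, H, J, K, L, O, P
Level 3: A, D, I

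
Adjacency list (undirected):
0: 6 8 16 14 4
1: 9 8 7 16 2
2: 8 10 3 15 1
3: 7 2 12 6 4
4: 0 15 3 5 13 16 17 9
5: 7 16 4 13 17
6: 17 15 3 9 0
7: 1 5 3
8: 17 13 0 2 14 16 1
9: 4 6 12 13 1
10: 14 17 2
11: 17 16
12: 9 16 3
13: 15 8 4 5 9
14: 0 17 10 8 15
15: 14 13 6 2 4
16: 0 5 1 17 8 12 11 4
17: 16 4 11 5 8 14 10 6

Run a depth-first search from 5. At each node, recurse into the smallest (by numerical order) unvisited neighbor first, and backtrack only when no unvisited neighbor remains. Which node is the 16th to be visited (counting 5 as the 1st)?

Visit 5
5 → 4
4 → 0
0 → 6
6 → 3
3 → 2
2 → 1
1 → 7
1 → 8
8 → 13
13 → 9
9 → 12
12 → 16
16 → 11
11 → 17
17 → 10
10 → 14
14 → 15

Visit order: 5, 4, 0, 6, 3, 2, 1, 7, 8, 13, 9, 12, 16, 11, 17, 10, 14, 15

10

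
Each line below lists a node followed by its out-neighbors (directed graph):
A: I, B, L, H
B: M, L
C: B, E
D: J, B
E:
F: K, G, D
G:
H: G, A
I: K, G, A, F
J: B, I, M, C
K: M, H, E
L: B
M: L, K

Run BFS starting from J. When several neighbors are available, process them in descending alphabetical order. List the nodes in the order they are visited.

Visit J; enqueue M, I, C, B → queue [M, I, C, B]
Visit M; enqueue L, K → queue [I, C, B, L, K]
Visit I; enqueue G, F, A → queue [C, B, L, K, G, F, A]
Visit C; enqueue E → queue [B, L, K, G, F, A, E]
Visit B → queue [L, K, G, F, A, E]
Visit L → queue [K, G, F, A, E]
Visit K; enqueue H → queue [G, F, A, E, H]
Visit G → queue [F, A, E, H]
Visit F; enqueue D → queue [A, E, H, D]
Visit A → queue [E, H, D]
Visit E → queue [H, D]
Visit H → queue [D]
Visit D → queue []

J M I C B L K G F A E H D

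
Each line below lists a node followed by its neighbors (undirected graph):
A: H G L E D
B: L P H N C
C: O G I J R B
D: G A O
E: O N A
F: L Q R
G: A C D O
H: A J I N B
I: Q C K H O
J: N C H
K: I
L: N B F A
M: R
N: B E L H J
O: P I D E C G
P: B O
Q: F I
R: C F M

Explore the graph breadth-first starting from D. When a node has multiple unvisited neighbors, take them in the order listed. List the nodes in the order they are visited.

Visit D; enqueue G, A, O → queue [G, A, O]
Visit G; enqueue C → queue [A, O, C]
Visit A; enqueue H, L, E → queue [O, C, H, L, E]
Visit O; enqueue P, I → queue [C, H, L, E, P, I]
Visit C; enqueue J, R, B → queue [H, L, E, P, I, J, R, B]
Visit H; enqueue N → queue [L, E, P, I, J, R, B, N]
Visit L; enqueue F → queue [E, P, I, J, R, B, N, F]
Visit E → queue [P, I, J, R, B, N, F]
Visit P → queue [I, J, R, B, N, F]
Visit I; enqueue Q, K → queue [J, R, B, N, F, Q, K]
Visit J → queue [R, B, N, F, Q, K]
Visit R; enqueue M → queue [B, N, F, Q, K, M]
Visit B → queue [N, F, Q, K, M]
Visit N → queue [F, Q, K, M]
Visit F → queue [Q, K, M]
Visit Q → queue [K, M]
Visit K → queue [M]
Visit M → queue []

D, G, A, O, C, H, L, E, P, I, J, R, B, N, F, Q, K, M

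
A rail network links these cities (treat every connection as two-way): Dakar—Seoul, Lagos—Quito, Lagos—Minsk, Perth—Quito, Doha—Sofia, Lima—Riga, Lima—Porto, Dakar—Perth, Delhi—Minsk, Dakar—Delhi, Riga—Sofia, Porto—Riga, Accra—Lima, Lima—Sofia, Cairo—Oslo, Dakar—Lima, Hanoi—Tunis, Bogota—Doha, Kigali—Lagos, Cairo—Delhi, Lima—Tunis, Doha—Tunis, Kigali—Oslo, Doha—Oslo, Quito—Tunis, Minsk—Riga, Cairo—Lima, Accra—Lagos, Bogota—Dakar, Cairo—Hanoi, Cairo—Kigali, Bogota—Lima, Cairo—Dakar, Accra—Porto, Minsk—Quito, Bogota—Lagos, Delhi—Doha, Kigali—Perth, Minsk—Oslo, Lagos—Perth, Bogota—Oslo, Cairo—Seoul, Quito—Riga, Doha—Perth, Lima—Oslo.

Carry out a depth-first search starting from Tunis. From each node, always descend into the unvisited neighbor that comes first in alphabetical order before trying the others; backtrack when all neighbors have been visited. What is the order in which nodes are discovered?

Visit Tunis
Tunis → Doha
Doha → Bogota
Bogota → Dakar
Dakar → Cairo
Cairo → Delhi
Delhi → Minsk
Minsk → Lagos
Lagos → Accra
Accra → Lima
Lima → Oslo
Oslo → Kigali
Kigali → Perth
Perth → Quito
Quito → Riga
Riga → Porto
Riga → Sofia
Cairo → Hanoi
Cairo → Seoul

Tunis Doha Bogota Dakar Cairo Delhi Minsk Lagos Accra Lima Oslo Kigali Perth Quito Riga Porto Sofia Hanoi Seoul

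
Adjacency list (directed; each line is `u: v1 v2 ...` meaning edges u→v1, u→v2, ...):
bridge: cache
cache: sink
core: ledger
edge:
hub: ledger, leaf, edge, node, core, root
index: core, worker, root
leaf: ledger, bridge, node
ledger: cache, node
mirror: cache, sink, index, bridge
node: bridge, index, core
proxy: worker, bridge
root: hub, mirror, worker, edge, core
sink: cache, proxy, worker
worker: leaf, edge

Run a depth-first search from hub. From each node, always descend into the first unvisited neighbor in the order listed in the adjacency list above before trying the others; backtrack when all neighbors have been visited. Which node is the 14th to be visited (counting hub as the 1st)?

Visit hub
hub → ledger
ledger → cache
cache → sink
sink → proxy
proxy → worker
worker → leaf
leaf → bridge
leaf → node
node → index
index → core
index → root
root → mirror
root → edge

Visit order: hub, ledger, cache, sink, proxy, worker, leaf, bridge, node, index, core, root, mirror, edge

edge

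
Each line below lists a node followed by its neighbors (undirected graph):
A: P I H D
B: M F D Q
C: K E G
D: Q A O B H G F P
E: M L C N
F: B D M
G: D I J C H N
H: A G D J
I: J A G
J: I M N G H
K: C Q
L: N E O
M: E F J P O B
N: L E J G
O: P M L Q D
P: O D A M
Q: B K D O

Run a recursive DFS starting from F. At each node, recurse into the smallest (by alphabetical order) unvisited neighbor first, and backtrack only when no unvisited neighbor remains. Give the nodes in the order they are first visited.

Visit F
F → B
B → D
D → A
A → H
H → G
G → C
C → E
E → L
L → N
N → J
J → I
J → M
M → O
O → P
O → Q
Q → K

F -> B -> D -> A -> H -> G -> C -> E -> L -> N -> J -> I -> M -> O -> P -> Q -> K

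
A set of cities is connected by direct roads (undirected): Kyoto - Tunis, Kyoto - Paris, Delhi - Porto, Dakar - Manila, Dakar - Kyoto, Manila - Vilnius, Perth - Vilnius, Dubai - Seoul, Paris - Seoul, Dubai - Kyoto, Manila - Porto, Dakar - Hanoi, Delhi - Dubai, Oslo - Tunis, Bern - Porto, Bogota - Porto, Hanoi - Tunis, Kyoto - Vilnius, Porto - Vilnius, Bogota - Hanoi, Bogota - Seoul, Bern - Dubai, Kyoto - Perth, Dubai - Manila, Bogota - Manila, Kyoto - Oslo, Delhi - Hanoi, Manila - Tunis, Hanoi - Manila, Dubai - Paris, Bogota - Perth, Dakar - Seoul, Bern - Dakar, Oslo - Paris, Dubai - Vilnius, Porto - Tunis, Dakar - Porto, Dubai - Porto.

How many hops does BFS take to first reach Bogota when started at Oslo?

3

Level 0: Oslo
Level 1: Kyoto, Paris, Tunis
Level 2: Dakar, Dubai, Hanoi, Manila, Perth, Porto, Seoul, Vilnius
Level 3: Bern, Bogota, Delhi
Bogota first appears at level 3.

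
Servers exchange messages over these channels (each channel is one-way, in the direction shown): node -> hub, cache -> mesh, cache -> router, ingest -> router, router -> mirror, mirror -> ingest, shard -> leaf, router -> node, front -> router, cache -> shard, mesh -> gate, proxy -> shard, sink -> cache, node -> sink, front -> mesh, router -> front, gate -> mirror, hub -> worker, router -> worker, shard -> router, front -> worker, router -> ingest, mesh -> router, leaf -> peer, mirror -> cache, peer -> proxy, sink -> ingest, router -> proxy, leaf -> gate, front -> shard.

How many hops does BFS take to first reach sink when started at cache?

Level 0: cache
Level 1: mesh, router, shard
Level 2: front, gate, ingest, leaf, mirror, node, proxy, worker
Level 3: hub, peer, sink
sink first appears at level 3.

3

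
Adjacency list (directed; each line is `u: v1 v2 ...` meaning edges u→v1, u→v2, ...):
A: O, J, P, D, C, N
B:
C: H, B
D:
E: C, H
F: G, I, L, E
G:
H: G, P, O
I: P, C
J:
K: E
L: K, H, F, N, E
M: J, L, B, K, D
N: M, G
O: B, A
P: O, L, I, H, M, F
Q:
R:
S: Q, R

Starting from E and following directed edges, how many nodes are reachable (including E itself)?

16

BFS from E visits: E, H, C, P, O, G, B, M, L, I, F, A, K, J, D, N
Reachable nodes: 16 of 19 total.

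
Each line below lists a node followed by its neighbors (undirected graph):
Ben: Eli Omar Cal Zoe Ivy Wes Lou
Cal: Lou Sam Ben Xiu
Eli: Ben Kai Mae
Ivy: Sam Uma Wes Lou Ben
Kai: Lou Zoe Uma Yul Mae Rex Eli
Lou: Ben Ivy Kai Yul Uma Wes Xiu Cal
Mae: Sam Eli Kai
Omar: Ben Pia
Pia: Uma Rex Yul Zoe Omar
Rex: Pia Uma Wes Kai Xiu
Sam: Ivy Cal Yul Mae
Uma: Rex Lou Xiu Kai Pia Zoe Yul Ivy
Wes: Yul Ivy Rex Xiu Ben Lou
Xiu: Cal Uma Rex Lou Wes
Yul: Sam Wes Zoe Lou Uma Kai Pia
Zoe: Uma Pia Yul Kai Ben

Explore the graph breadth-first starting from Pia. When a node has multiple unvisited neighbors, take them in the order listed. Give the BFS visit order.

Visit Pia; enqueue Uma, Rex, Yul, Zoe, Omar → queue [Uma, Rex, Yul, Zoe, Omar]
Visit Uma; enqueue Lou, Xiu, Kai, Ivy → queue [Rex, Yul, Zoe, Omar, Lou, Xiu, Kai, Ivy]
Visit Rex; enqueue Wes → queue [Yul, Zoe, Omar, Lou, Xiu, Kai, Ivy, Wes]
Visit Yul; enqueue Sam → queue [Zoe, Omar, Lou, Xiu, Kai, Ivy, Wes, Sam]
Visit Zoe; enqueue Ben → queue [Omar, Lou, Xiu, Kai, Ivy, Wes, Sam, Ben]
Visit Omar → queue [Lou, Xiu, Kai, Ivy, Wes, Sam, Ben]
Visit Lou; enqueue Cal → queue [Xiu, Kai, Ivy, Wes, Sam, Ben, Cal]
Visit Xiu → queue [Kai, Ivy, Wes, Sam, Ben, Cal]
Visit Kai; enqueue Mae, Eli → queue [Ivy, Wes, Sam, Ben, Cal, Mae, Eli]
Visit Ivy → queue [Wes, Sam, Ben, Cal, Mae, Eli]
Visit Wes → queue [Sam, Ben, Cal, Mae, Eli]
Visit Sam → queue [Ben, Cal, Mae, Eli]
Visit Ben → queue [Cal, Mae, Eli]
Visit Cal → queue [Mae, Eli]
Visit Mae → queue [Eli]
Visit Eli → queue []

Pia, Uma, Rex, Yul, Zoe, Omar, Lou, Xiu, Kai, Ivy, Wes, Sam, Ben, Cal, Mae, Eli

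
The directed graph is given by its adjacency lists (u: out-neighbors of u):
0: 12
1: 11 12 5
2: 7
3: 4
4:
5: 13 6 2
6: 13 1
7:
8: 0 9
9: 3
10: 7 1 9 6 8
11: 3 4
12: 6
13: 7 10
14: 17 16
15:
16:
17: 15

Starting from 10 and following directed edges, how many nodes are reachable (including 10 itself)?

14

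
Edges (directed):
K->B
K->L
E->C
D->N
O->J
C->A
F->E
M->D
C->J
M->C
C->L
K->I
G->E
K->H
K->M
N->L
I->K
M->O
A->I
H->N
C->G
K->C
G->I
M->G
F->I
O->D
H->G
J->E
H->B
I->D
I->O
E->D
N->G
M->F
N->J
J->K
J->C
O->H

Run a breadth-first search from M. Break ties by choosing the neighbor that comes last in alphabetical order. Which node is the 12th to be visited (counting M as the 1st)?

Visit M; enqueue O, G, F, D, C → queue [O, G, F, D, C]
Visit O; enqueue J, H → queue [G, F, D, C, J, H]
Visit G; enqueue I, E → queue [F, D, C, J, H, I, E]
Visit F → queue [D, C, J, H, I, E]
Visit D; enqueue N → queue [C, J, H, I, E, N]
Visit C; enqueue L, A → queue [J, H, I, E, N, L, A]
Visit J; enqueue K → queue [H, I, E, N, L, A, K]
Visit H; enqueue B → queue [I, E, N, L, A, K, B]
Visit I → queue [E, N, L, A, K, B]
Visit E → queue [N, L, A, K, B]
Visit N → queue [L, A, K, B]
Visit L → queue [A, K, B]
Visit A → queue [K, B]
Visit K → queue [B]
Visit B → queue []

Visit order: M, O, G, F, D, C, J, H, I, E, N, L, A, K, B

L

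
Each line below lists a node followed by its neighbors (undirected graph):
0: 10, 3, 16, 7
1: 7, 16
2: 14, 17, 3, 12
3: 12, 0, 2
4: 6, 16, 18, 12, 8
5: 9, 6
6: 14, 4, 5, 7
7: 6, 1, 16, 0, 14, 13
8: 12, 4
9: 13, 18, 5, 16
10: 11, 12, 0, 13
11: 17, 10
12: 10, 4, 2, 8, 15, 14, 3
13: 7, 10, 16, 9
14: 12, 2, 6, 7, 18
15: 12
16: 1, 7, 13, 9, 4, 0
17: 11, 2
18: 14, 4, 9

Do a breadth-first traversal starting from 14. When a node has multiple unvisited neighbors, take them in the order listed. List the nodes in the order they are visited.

Visit 14; enqueue 12, 2, 6, 7, 18 → queue [12, 2, 6, 7, 18]
Visit 12; enqueue 10, 4, 8, 15, 3 → queue [2, 6, 7, 18, 10, 4, 8, 15, 3]
Visit 2; enqueue 17 → queue [6, 7, 18, 10, 4, 8, 15, 3, 17]
Visit 6; enqueue 5 → queue [7, 18, 10, 4, 8, 15, 3, 17, 5]
Visit 7; enqueue 1, 16, 0, 13 → queue [18, 10, 4, 8, 15, 3, 17, 5, 1, 16, 0, 13]
Visit 18; enqueue 9 → queue [10, 4, 8, 15, 3, 17, 5, 1, 16, 0, 13, 9]
Visit 10; enqueue 11 → queue [4, 8, 15, 3, 17, 5, 1, 16, 0, 13, 9, 11]
Visit 4 → queue [8, 15, 3, 17, 5, 1, 16, 0, 13, 9, 11]
Visit 8 → queue [15, 3, 17, 5, 1, 16, 0, 13, 9, 11]
Visit 15 → queue [3, 17, 5, 1, 16, 0, 13, 9, 11]
Visit 3 → queue [17, 5, 1, 16, 0, 13, 9, 11]
Visit 17 → queue [5, 1, 16, 0, 13, 9, 11]
Visit 5 → queue [1, 16, 0, 13, 9, 11]
Visit 1 → queue [16, 0, 13, 9, 11]
Visit 16 → queue [0, 13, 9, 11]
Visit 0 → queue [13, 9, 11]
Visit 13 → queue [9, 11]
Visit 9 → queue [11]
Visit 11 → queue []

14 → 12 → 2 → 6 → 7 → 18 → 10 → 4 → 8 → 15 → 3 → 17 → 5 → 1 → 16 → 0 → 13 → 9 → 11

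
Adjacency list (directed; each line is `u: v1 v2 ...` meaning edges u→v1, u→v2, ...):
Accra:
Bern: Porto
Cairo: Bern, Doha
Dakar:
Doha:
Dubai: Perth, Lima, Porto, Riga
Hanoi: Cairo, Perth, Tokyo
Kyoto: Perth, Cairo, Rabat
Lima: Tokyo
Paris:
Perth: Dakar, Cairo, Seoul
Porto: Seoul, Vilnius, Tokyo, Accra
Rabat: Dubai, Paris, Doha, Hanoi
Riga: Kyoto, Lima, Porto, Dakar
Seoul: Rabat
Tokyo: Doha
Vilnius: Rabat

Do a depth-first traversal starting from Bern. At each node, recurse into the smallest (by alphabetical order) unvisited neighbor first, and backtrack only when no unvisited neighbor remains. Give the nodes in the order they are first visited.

Bern → Porto → Accra → Seoul → Rabat → Doha → Dubai → Lima → Tokyo → Perth → Cairo → Dakar → Riga → Kyoto → Hanoi → Paris → Vilnius

Visit Bern
Bern → Porto
Porto → Accra
Porto → Seoul
Seoul → Rabat
Rabat → Doha
Rabat → Dubai
Dubai → Lima
Lima → Tokyo
Dubai → Perth
Perth → Cairo
Perth → Dakar
Dubai → Riga
Riga → Kyoto
Rabat → Hanoi
Rabat → Paris
Porto → Vilnius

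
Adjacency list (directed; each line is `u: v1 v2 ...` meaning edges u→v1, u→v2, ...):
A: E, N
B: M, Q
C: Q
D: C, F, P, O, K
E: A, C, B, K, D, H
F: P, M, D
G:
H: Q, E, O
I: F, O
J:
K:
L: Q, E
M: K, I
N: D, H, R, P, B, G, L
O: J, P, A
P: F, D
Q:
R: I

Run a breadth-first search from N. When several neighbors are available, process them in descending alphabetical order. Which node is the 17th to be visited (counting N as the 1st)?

Visit N; enqueue R, P, L, H, G, D, B → queue [R, P, L, H, G, D, B]
Visit R; enqueue I → queue [P, L, H, G, D, B, I]
Visit P; enqueue F → queue [L, H, G, D, B, I, F]
Visit L; enqueue Q, E → queue [H, G, D, B, I, F, Q, E]
Visit H; enqueue O → queue [G, D, B, I, F, Q, E, O]
Visit G → queue [D, B, I, F, Q, E, O]
Visit D; enqueue K, C → queue [B, I, F, Q, E, O, K, C]
Visit B; enqueue M → queue [I, F, Q, E, O, K, C, M]
Visit I → queue [F, Q, E, O, K, C, M]
Visit F → queue [Q, E, O, K, C, M]
Visit Q → queue [E, O, K, C, M]
Visit E; enqueue A → queue [O, K, C, M, A]
Visit O; enqueue J → queue [K, C, M, A, J]
Visit K → queue [C, M, A, J]
Visit C → queue [M, A, J]
Visit M → queue [A, J]
Visit A → queue [J]
Visit J → queue []

Visit order: N, R, P, L, H, G, D, B, I, F, Q, E, O, K, C, M, A, J

A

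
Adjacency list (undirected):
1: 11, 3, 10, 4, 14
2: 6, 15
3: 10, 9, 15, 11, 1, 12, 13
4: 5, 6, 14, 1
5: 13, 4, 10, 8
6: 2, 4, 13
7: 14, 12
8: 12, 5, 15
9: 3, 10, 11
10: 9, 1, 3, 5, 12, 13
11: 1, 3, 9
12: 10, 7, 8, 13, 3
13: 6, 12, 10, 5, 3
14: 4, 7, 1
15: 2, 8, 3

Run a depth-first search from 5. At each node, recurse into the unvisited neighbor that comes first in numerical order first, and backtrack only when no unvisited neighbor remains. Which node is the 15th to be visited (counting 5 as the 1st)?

Visit 5
5 → 4
4 → 1
1 → 3
3 → 9
9 → 10
10 → 12
12 → 7
7 → 14
12 → 8
8 → 15
15 → 2
2 → 6
6 → 13
9 → 11

Visit order: 5, 4, 1, 3, 9, 10, 12, 7, 14, 8, 15, 2, 6, 13, 11

11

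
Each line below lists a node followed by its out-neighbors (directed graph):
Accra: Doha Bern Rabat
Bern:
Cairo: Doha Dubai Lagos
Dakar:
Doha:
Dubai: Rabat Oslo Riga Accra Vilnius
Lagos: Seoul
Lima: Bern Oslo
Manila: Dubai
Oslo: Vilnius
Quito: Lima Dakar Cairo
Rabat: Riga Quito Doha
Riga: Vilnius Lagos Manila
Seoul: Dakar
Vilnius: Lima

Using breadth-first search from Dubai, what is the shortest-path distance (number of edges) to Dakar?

3

Level 0: Dubai
Level 1: Accra, Oslo, Rabat, Riga, Vilnius
Level 2: Bern, Doha, Lagos, Lima, Manila, Quito
Level 3: Cairo, Dakar, Seoul
Dakar first appears at level 3.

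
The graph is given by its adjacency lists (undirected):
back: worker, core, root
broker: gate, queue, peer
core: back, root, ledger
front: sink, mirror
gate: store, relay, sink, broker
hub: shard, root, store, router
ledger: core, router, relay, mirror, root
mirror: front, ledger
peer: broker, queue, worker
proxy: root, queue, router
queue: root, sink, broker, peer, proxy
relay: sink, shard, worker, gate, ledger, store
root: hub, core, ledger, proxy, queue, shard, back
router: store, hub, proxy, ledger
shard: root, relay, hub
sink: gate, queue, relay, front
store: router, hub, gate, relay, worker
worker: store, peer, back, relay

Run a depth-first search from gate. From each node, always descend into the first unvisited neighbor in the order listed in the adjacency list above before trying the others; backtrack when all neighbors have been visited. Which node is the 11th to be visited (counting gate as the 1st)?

Visit gate
gate → store
store → router
router → hub
hub → shard
shard → root
root → core
core → back
back → worker
worker → peer
peer → broker
broker → queue
queue → sink
sink → relay
relay → ledger
ledger → mirror
mirror → front
queue → proxy

Visit order: gate, store, router, hub, shard, root, core, back, worker, peer, broker, queue, sink, relay, ledger, mirror, front, proxy

broker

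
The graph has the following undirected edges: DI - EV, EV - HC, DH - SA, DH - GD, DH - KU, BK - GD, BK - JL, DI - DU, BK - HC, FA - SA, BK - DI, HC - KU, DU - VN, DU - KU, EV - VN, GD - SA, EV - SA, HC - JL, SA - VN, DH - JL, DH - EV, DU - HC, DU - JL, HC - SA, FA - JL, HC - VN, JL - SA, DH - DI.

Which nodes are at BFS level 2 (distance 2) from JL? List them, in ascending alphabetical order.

Level 0: JL
Level 1: BK, DH, DU, FA, HC, SA
Level 2: DI, EV, GD, KU, VN

DI, EV, GD, KU, VN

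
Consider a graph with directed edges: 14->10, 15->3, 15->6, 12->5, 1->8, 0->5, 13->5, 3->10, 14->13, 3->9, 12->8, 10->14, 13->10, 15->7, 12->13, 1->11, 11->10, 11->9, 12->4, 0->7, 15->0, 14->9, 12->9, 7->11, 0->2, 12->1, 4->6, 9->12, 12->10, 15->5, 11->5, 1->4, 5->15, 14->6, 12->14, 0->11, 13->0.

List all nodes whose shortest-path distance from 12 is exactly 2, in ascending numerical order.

0, 6, 11, 15

Level 0: 12
Level 1: 1, 4, 5, 8, 9, 10, 13, 14
Level 2: 0, 6, 11, 15
Level 3: 2, 3, 7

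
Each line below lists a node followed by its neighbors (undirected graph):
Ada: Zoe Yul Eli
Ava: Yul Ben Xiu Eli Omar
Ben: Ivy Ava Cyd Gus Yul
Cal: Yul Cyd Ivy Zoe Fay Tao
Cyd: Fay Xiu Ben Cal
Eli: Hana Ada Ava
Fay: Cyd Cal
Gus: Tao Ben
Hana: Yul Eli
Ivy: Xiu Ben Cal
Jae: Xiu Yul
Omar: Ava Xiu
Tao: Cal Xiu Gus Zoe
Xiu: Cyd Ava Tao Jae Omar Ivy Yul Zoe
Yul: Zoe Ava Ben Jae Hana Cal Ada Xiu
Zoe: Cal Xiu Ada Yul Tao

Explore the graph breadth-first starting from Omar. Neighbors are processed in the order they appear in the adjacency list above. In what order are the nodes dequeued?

Omar, Ava, Xiu, Yul, Ben, Eli, Cyd, Tao, Jae, Ivy, Zoe, Hana, Cal, Ada, Gus, Fay

Visit Omar; enqueue Ava, Xiu → queue [Ava, Xiu]
Visit Ava; enqueue Yul, Ben, Eli → queue [Xiu, Yul, Ben, Eli]
Visit Xiu; enqueue Cyd, Tao, Jae, Ivy, Zoe → queue [Yul, Ben, Eli, Cyd, Tao, Jae, Ivy, Zoe]
Visit Yul; enqueue Hana, Cal, Ada → queue [Ben, Eli, Cyd, Tao, Jae, Ivy, Zoe, Hana, Cal, Ada]
Visit Ben; enqueue Gus → queue [Eli, Cyd, Tao, Jae, Ivy, Zoe, Hana, Cal, Ada, Gus]
Visit Eli → queue [Cyd, Tao, Jae, Ivy, Zoe, Hana, Cal, Ada, Gus]
Visit Cyd; enqueue Fay → queue [Tao, Jae, Ivy, Zoe, Hana, Cal, Ada, Gus, Fay]
Visit Tao → queue [Jae, Ivy, Zoe, Hana, Cal, Ada, Gus, Fay]
Visit Jae → queue [Ivy, Zoe, Hana, Cal, Ada, Gus, Fay]
Visit Ivy → queue [Zoe, Hana, Cal, Ada, Gus, Fay]
Visit Zoe → queue [Hana, Cal, Ada, Gus, Fay]
Visit Hana → queue [Cal, Ada, Gus, Fay]
Visit Cal → queue [Ada, Gus, Fay]
Visit Ada → queue [Gus, Fay]
Visit Gus → queue [Fay]
Visit Fay → queue []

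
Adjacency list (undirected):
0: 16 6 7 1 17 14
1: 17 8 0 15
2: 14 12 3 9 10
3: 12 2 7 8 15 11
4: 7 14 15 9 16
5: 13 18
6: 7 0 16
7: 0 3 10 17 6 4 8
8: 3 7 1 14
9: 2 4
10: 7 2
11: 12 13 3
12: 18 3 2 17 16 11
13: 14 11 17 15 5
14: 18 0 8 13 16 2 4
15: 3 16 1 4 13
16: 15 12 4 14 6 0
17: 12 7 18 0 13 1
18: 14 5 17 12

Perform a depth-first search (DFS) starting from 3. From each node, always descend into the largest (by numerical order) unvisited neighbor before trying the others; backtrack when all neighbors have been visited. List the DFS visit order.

Visit 3
3 → 15
15 → 16
16 → 14
14 → 18
18 → 17
17 → 13
13 → 11
11 → 12
12 → 2
2 → 10
10 → 7
7 → 8
8 → 1
1 → 0
0 → 6
7 → 4
4 → 9
13 → 5

3 15 16 14 18 17 13 11 12 2 10 7 8 1 0 6 4 9 5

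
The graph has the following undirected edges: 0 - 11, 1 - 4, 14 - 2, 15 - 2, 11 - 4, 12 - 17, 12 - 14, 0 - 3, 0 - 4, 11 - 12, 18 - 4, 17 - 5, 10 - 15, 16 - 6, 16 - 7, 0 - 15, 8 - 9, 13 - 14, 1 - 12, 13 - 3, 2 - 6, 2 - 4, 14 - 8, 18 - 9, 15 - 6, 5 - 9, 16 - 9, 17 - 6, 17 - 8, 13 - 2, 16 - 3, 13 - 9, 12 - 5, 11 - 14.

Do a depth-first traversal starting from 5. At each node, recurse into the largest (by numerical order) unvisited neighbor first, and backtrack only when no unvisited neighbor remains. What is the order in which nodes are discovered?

5, 17, 12, 14, 13, 9, 18, 4, 11, 0, 15, 10, 6, 16, 7, 3, 2, 1, 8

Visit 5
5 → 17
17 → 12
12 → 14
14 → 13
13 → 9
9 → 18
18 → 4
4 → 11
11 → 0
0 → 15
15 → 10
15 → 6
6 → 16
16 → 7
16 → 3
6 → 2
4 → 1
9 → 8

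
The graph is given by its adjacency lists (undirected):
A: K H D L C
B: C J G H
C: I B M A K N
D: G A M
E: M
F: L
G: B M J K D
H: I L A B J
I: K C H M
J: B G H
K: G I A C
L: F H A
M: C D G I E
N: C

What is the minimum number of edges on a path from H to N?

Level 0: H
Level 1: A, B, I, J, L
Level 2: C, D, F, G, K, M
Level 3: E, N
N first appears at level 3.

3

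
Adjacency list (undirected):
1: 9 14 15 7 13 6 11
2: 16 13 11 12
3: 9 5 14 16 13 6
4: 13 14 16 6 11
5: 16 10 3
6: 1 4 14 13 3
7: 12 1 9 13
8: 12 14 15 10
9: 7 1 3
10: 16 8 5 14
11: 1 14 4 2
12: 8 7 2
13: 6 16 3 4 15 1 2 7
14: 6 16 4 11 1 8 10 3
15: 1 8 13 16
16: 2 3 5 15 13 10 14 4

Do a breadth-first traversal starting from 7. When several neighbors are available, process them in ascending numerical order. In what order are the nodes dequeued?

7 1 9 12 13 6 11 14 15 3 2 8 4 16 10 5

Visit 7; enqueue 1, 9, 12, 13 → queue [1, 9, 12, 13]
Visit 1; enqueue 6, 11, 14, 15 → queue [9, 12, 13, 6, 11, 14, 15]
Visit 9; enqueue 3 → queue [12, 13, 6, 11, 14, 15, 3]
Visit 12; enqueue 2, 8 → queue [13, 6, 11, 14, 15, 3, 2, 8]
Visit 13; enqueue 4, 16 → queue [6, 11, 14, 15, 3, 2, 8, 4, 16]
Visit 6 → queue [11, 14, 15, 3, 2, 8, 4, 16]
Visit 11 → queue [14, 15, 3, 2, 8, 4, 16]
Visit 14; enqueue 10 → queue [15, 3, 2, 8, 4, 16, 10]
Visit 15 → queue [3, 2, 8, 4, 16, 10]
Visit 3; enqueue 5 → queue [2, 8, 4, 16, 10, 5]
Visit 2 → queue [8, 4, 16, 10, 5]
Visit 8 → queue [4, 16, 10, 5]
Visit 4 → queue [16, 10, 5]
Visit 16 → queue [10, 5]
Visit 10 → queue [5]
Visit 5 → queue []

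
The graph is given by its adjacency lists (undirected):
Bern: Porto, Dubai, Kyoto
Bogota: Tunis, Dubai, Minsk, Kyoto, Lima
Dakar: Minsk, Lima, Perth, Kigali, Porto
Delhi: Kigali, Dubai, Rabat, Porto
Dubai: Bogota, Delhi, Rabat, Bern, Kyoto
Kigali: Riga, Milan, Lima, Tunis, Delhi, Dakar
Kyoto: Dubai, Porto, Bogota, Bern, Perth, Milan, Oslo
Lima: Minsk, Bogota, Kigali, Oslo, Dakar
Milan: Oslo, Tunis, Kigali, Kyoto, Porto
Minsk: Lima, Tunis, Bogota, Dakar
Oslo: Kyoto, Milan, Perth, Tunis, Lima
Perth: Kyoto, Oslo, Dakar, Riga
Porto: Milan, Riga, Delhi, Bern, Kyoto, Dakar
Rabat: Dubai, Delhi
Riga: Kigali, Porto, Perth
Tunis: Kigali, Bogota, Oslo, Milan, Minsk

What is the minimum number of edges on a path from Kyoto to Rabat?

Level 0: Kyoto
Level 1: Bern, Bogota, Dubai, Milan, Oslo, Perth, Porto
Level 2: Dakar, Delhi, Kigali, Lima, Minsk, Rabat, Riga, Tunis
Rabat first appears at level 2.

2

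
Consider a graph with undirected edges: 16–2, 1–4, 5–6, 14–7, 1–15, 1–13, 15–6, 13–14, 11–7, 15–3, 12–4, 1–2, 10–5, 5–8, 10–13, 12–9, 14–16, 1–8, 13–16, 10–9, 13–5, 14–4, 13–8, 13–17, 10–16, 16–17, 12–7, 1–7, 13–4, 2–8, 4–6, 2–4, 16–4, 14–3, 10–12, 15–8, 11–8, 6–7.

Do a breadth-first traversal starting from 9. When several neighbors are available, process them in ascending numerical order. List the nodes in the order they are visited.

9, 10, 12, 5, 13, 16, 4, 7, 6, 8, 1, 14, 17, 2, 11, 15, 3

Visit 9; enqueue 10, 12 → queue [10, 12]
Visit 10; enqueue 5, 13, 16 → queue [12, 5, 13, 16]
Visit 12; enqueue 4, 7 → queue [5, 13, 16, 4, 7]
Visit 5; enqueue 6, 8 → queue [13, 16, 4, 7, 6, 8]
Visit 13; enqueue 1, 14, 17 → queue [16, 4, 7, 6, 8, 1, 14, 17]
Visit 16; enqueue 2 → queue [4, 7, 6, 8, 1, 14, 17, 2]
Visit 4 → queue [7, 6, 8, 1, 14, 17, 2]
Visit 7; enqueue 11 → queue [6, 8, 1, 14, 17, 2, 11]
Visit 6; enqueue 15 → queue [8, 1, 14, 17, 2, 11, 15]
Visit 8 → queue [1, 14, 17, 2, 11, 15]
Visit 1 → queue [14, 17, 2, 11, 15]
Visit 14; enqueue 3 → queue [17, 2, 11, 15, 3]
Visit 17 → queue [2, 11, 15, 3]
Visit 2 → queue [11, 15, 3]
Visit 11 → queue [15, 3]
Visit 15 → queue [3]
Visit 3 → queue []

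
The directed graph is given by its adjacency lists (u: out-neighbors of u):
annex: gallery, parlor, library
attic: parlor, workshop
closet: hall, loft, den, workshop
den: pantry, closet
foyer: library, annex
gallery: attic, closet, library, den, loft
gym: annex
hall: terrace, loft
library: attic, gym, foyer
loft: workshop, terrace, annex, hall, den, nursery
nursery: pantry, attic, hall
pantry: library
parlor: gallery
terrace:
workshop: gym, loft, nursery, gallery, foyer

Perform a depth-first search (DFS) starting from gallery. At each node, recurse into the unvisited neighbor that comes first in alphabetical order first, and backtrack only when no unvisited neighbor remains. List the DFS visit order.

Visit gallery
gallery → attic
attic → parlor
attic → workshop
workshop → foyer
foyer → annex
annex → library
library → gym
workshop → loft
loft → den
den → closet
closet → hall
hall → terrace
den → pantry
loft → nursery

gallery, attic, parlor, workshop, foyer, annex, library, gym, loft, den, closet, hall, terrace, pantry, nursery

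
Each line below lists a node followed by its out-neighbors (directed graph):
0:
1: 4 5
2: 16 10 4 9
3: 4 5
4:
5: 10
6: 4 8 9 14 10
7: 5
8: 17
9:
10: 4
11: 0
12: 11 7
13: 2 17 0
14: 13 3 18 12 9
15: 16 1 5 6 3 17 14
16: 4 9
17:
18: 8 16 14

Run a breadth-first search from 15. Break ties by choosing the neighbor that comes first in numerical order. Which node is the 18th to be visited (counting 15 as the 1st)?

0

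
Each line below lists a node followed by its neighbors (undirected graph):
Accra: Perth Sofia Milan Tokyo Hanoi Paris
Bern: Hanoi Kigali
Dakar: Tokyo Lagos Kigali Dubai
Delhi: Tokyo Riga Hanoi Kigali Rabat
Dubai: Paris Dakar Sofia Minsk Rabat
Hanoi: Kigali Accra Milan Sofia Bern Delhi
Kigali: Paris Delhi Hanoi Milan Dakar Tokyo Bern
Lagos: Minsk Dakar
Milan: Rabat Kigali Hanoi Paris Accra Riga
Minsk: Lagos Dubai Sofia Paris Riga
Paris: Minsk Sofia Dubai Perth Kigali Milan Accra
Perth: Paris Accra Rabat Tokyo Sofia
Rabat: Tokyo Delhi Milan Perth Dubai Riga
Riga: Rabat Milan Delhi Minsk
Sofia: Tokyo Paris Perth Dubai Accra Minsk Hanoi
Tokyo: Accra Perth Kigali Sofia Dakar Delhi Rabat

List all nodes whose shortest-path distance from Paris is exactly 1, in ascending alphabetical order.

Level 0: Paris
Level 1: Accra, Dubai, Kigali, Milan, Minsk, Perth, Sofia
Level 2: Bern, Dakar, Delhi, Hanoi, Lagos, Rabat, Riga, Tokyo

Accra, Dubai, Kigali, Milan, Minsk, Perth, Sofia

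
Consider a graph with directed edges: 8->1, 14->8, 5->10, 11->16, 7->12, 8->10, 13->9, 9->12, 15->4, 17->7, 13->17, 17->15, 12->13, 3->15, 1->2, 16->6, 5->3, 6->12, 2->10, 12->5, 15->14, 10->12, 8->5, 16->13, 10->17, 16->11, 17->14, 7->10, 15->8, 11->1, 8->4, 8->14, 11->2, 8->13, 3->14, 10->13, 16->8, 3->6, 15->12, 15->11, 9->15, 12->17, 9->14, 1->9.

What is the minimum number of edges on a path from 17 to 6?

4

Level 0: 17
Level 1: 7, 14, 15
Level 2: 4, 8, 10, 11, 12
Level 3: 1, 2, 5, 13, 16
Level 4: 3, 6, 9
6 first appears at level 4.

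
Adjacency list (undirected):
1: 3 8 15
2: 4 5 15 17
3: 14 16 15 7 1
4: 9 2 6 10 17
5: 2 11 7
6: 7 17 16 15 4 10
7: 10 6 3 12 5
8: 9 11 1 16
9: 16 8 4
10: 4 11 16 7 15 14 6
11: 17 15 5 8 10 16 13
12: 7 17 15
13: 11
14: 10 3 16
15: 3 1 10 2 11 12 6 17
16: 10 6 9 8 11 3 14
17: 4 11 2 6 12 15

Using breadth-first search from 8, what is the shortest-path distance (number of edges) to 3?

2

Level 0: 8
Level 1: 1, 9, 11, 16
Level 2: 3, 4, 5, 6, 10, 13, 14, 15, 17
Level 3: 2, 7, 12
3 first appears at level 2.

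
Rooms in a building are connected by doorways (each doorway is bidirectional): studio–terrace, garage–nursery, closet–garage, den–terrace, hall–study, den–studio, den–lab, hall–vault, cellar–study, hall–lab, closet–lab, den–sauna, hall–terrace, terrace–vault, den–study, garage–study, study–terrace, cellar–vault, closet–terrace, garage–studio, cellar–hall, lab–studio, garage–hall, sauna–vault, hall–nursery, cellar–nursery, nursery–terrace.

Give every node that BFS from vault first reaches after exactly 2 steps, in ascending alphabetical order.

Level 0: vault
Level 1: cellar, hall, sauna, terrace
Level 2: closet, den, garage, lab, nursery, studio, study

closet, den, garage, lab, nursery, studio, study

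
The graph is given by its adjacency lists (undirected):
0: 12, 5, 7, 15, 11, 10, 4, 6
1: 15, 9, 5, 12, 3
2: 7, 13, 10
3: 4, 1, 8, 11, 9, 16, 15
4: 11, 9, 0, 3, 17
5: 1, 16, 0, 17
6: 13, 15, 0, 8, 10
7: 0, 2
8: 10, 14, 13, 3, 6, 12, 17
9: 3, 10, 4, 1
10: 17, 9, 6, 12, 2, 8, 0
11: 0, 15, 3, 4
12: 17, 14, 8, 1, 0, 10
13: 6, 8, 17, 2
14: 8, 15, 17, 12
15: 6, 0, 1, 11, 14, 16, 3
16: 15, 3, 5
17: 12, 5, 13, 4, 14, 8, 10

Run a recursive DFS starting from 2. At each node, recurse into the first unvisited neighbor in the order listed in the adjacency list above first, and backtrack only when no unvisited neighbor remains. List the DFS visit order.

2, 7, 0, 12, 17, 5, 1, 15, 6, 13, 8, 10, 9, 3, 4, 11, 16, 14

Visit 2
2 → 7
7 → 0
0 → 12
12 → 17
17 → 5
5 → 1
1 → 15
15 → 6
6 → 13
13 → 8
8 → 10
10 → 9
9 → 3
3 → 4
4 → 11
3 → 16
8 → 14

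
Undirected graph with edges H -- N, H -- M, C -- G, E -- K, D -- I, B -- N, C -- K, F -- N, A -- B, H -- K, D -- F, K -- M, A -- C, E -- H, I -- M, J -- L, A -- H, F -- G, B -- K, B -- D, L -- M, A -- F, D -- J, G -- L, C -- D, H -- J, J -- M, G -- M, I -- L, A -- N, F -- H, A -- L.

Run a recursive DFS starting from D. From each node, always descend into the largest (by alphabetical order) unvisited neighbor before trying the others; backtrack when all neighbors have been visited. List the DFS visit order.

Visit D
D → J
J → M
M → L
L → I
L → G
G → F
F → N
N → H
H → K
K → E
K → C
C → A
A → B

D J M L I G F N H K E C A B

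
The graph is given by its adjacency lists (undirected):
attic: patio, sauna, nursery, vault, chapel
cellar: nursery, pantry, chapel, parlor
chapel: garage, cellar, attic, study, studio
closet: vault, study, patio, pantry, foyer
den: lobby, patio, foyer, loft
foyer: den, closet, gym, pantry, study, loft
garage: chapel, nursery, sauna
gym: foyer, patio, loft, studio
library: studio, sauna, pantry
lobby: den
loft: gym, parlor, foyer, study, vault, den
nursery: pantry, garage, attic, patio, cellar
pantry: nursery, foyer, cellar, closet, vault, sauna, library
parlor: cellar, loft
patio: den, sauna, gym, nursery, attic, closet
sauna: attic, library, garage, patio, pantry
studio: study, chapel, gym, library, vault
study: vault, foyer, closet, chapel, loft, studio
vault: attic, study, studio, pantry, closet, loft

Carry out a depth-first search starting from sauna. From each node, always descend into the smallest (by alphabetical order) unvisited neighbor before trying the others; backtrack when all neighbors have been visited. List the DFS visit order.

Visit sauna
sauna → attic
attic → chapel
chapel → cellar
cellar → nursery
nursery → garage
nursery → pantry
pantry → closet
closet → foyer
foyer → den
den → lobby
den → loft
loft → gym
gym → patio
gym → studio
studio → library
studio → study
study → vault
loft → parlor

sauna, attic, chapel, cellar, nursery, garage, pantry, closet, foyer, den, lobby, loft, gym, patio, studio, library, study, vault, parlor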